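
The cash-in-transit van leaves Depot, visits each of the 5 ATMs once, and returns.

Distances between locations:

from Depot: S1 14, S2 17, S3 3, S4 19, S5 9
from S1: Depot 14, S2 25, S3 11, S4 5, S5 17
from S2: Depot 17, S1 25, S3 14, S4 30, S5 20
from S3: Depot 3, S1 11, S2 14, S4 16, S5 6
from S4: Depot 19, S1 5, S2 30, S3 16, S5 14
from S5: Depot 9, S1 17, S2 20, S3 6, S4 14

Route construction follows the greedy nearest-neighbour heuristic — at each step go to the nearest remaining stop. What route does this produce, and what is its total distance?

Depot → [S3:3 / S5:9 / S1:14 / S2:17 / S4:19] → S3 (3)
S3 → [S5:6 / S1:11 / S2:14 / S4:16] → S5 (6)
S5 → [S4:14 / S1:17 / S2:20] → S4 (14)
S4 → [S1:5 / S2:30] → S1 (5)
S1 → [S2:25] → S2 (25)
Return S2→Depot: 17.
Total = 3 + 6 + 14 + 5 + 25 + 17 = 70.

70 along Depot → S3 → S5 → S4 → S1 → S2 → Depot.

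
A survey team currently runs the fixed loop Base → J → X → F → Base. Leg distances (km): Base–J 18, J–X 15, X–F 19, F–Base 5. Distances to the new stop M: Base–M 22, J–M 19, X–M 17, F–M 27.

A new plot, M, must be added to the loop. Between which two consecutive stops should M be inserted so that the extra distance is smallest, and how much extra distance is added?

Insertion cost between consecutive stops i–j is d(i,M) + d(M,j) − d(i,j):
  between Base and J: 22 + 19 − 18 = 23
  between J and X: 19 + 17 − 15 = 21
  between X and F: 17 + 27 − 19 = 25
  between F and Base: 27 + 22 − 5 = 44
Cheapest insertion is between J and X, adding 21.
New total = 57 + 21 = 78.

Adding 21 km by placing M on the J–X leg.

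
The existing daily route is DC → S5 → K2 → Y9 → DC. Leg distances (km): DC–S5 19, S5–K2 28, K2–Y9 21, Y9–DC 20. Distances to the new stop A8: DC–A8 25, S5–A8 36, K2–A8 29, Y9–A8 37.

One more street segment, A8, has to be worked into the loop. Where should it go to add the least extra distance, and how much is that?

Insertion cost between consecutive stops i–j is d(i,A8) + d(A8,j) − d(i,j):
  between DC and S5: 25 + 36 − 19 = 42
  between S5 and K2: 36 + 29 − 28 = 37
  between K2 and Y9: 29 + 37 − 21 = 45
  between Y9 and DC: 37 + 25 − 20 = 42
Cheapest insertion is between S5 and K2, adding 37.
New total = 88 + 37 = 125.

Adding 37 km by placing A8 on the S5–K2 leg.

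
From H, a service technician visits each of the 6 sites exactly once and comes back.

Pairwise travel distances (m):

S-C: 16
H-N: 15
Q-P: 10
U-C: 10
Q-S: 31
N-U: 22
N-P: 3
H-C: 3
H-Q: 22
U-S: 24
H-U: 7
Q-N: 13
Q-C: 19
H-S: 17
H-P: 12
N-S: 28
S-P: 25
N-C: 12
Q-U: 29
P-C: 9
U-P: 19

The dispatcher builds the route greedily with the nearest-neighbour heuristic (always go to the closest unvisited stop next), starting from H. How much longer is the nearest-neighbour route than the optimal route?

H: C=3, U=7, P=12, N=15, S=17, Q=22 ⇒ C
C: P=9, U=10, N=12, S=16, Q=19 ⇒ P
P: N=3, Q=10, U=19, S=25 ⇒ N
N: Q=13, U=22, S=28 ⇒ Q
Q: U=29, S=31 ⇒ U
U: S=24 ⇒ S
NN route H → C → P → N → Q → U → S → H costs 98.
Optimal: H → U → S → Q → N → P → C → H costs 90 (by enumerating all 360 distinct tours).
Excess = 98 − 90 = 8.

Excess over optimum: 8 m.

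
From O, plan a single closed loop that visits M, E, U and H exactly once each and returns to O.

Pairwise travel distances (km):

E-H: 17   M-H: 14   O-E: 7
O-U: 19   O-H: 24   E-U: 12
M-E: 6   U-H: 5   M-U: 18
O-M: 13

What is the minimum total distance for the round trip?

O - M - E - U - H - O: 13+6+12+5+24 = 60
O - M - E - H - U - O: 13+6+17+5+19 = 60
O - M - U - E - H - O: 13+18+12+17+24 = 84
O - M - U - H - E - O: 13+18+5+17+7 = 60
O - M - H - E - U - O: 13+14+17+12+19 = 75
O - M - H - U - E - O: 13+14+5+12+7 = 51
O - E - M - U - H - O: 7+6+18+5+24 = 60
O - E - M - H - U - O: 7+6+14+5+19 = 51
O - E - U - M - H - O: 7+12+18+14+24 = 75
O - E - H - M - U - O: 7+17+14+18+19 = 75
O - U - M - E - H - O: 19+18+6+17+24 = 84
O - U - E - M - H - O: 19+12+6+14+24 = 75
The minimum is 51.
One optimal route: O → M → H → U → E → O (or its reverse).

Minimum total distance: 51 km.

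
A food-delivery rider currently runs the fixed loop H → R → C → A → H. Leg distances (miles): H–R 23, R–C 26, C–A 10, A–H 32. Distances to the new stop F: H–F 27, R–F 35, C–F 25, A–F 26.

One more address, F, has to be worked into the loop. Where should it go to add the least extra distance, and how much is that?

Insertion cost between consecutive stops i–j is d(i,F) + d(F,j) − d(i,j):
  between H and R: 27 + 35 − 23 = 39
  between R and C: 35 + 25 − 26 = 34
  between C and A: 25 + 26 − 10 = 41
  between A and H: 26 + 27 − 32 = 21
Cheapest insertion is between A and H, adding 21.
New total = 91 + 21 = 112.

+21 miles — insert F between A and H.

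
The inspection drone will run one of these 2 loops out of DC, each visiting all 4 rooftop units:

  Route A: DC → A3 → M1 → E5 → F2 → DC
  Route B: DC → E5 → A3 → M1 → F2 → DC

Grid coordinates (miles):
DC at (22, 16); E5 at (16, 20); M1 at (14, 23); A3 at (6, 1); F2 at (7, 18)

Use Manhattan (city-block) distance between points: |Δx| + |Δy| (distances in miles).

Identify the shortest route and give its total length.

Route A: 31 + 30 + 5 + 11 + 17 = 94
Route B: 10 + 29 + 30 + 12 + 17 = 98

94 miles — Route A is the shortest.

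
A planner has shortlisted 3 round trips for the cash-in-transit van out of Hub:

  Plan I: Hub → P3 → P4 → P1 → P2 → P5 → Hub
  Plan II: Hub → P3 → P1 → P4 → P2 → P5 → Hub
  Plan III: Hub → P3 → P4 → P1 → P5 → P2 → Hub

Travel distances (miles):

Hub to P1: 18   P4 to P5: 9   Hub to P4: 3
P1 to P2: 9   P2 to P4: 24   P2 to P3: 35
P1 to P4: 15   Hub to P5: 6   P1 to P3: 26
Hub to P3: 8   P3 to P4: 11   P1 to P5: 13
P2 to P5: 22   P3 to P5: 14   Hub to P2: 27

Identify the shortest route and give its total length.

71 miles — Plan I is the shortest.

Plan I: 8 + 11 + 15 + 9 + 22 + 6 = 71
Plan II: 8 + 26 + 15 + 24 + 22 + 6 = 101
Plan III: 8 + 11 + 15 + 13 + 22 + 27 = 96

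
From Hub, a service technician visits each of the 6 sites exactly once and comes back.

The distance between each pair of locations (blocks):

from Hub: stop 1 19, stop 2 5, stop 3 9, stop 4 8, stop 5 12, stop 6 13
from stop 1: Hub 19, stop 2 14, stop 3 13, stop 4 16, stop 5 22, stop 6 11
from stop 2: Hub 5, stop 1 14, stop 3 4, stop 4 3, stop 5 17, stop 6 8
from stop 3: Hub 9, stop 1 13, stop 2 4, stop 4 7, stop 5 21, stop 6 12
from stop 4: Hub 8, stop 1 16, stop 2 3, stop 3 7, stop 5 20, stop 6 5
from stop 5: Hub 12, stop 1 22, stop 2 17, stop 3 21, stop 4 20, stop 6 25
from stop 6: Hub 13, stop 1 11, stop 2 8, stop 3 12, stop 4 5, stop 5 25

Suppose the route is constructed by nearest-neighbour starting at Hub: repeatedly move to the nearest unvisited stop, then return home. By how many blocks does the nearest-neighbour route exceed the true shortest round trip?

Hub: stop 2=5, stop 4=8, stop 3=9, stop 5=12, stop 6=13, stop 1=19 ⇒ stop 2
stop 2: stop 4=3, stop 3=4, stop 6=8, stop 1=14, stop 5=17 ⇒ stop 4
stop 4: stop 6=5, stop 3=7, stop 1=16, stop 5=20 ⇒ stop 6
stop 6: stop 1=11, stop 3=12, stop 5=25 ⇒ stop 1
stop 1: stop 3=13, stop 5=22 ⇒ stop 3
stop 3: stop 5=21 ⇒ stop 5
NN route Hub → stop 2 → stop 4 → stop 6 → stop 1 → stop 3 → stop 5 → Hub costs 70.
Optimal: Hub → stop 2 → stop 3 → stop 4 → stop 6 → stop 1 → stop 5 → Hub costs 66 (by enumerating all 360 distinct tours).
Excess = 70 − 66 = 4.

4 blocks longer than the optimal tour.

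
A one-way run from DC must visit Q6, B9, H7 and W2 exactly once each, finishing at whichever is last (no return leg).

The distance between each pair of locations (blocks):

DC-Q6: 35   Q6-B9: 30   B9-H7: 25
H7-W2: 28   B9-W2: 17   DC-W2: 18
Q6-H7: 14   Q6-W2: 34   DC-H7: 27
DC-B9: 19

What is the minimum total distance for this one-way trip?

74 blocks — the minimum one-way total.

There are 4! = 24 possible orderings.
DC - Q6 - B9 - H7 - W2: 35+30+25+28 = 118
DC - Q6 - B9 - W2 - H7: 35+30+17+28 = 110
DC - Q6 - H7 - B9 - W2: 35+14+25+17 = 91
DC - Q6 - H7 - W2 - B9: 35+14+28+17 = 94
DC - Q6 - W2 - B9 - H7: 35+34+17+25 = 111
DC - Q6 - W2 - H7 - B9: 35+34+28+25 = 122
DC - B9 - Q6 - H7 - W2: 19+30+14+28 = 91
DC - B9 - Q6 - W2 - H7: 19+30+34+28 = 111
DC - B9 - H7 - Q6 - W2: 19+25+14+34 = 92
DC - B9 - H7 - W2 - Q6: 19+25+28+34 = 106
DC - B9 - W2 - Q6 - H7: 19+17+34+14 = 84
DC - B9 - W2 - H7 - Q6: 19+17+28+14 = 78
DC - H7 - Q6 - B9 - W2: 27+14+30+17 = 88
DC - H7 - Q6 - W2 - B9: 27+14+34+17 = 92
… (10 more)
DC - W2 - B9 - H7 - Q6: 18+17+25+14 = 74  ← best
The minimum is 74.
One shortest path: DC → W2 → B9 → H7 → Q6.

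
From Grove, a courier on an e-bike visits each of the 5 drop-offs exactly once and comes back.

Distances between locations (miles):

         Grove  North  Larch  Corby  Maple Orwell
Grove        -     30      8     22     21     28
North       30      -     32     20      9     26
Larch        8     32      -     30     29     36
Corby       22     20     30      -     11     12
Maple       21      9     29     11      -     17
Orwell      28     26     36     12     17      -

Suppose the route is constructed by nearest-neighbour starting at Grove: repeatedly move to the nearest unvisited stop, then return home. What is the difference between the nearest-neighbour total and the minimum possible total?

From Grove: Larch=8, Maple=21, Corby=22, Orwell=28, North=30 → choose Larch (8).
From Larch: Maple=29, Corby=30, North=32, Orwell=36 → choose Maple (29).
From Maple: North=9, Corby=11, Orwell=17 → choose North (9).
From North: Corby=20, Orwell=26 → choose Corby (20).
From Corby: Orwell=12 → choose Orwell (12).
NN route Grove → Larch → Maple → North → Corby → Orwell → Grove costs 106.
Optimal: Grove → Larch → North → Maple → Corby → Orwell → Grove costs 100 (by enumerating all 60 distinct tours).
Excess = 106 − 100 = 6.

The nearest-neighbour route is 6 miles longer than optimal.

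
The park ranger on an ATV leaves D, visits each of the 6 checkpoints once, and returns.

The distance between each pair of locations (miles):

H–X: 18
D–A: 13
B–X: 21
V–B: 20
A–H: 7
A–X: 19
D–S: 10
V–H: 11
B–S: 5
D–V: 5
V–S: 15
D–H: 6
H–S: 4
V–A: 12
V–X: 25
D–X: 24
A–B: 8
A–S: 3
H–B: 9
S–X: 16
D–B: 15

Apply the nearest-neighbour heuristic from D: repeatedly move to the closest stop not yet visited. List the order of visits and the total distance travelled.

D → [V:5 / H:6 / S:10 / A:13 / B:15 / X:24] → V (5)
V → [H:11 / A:12 / S:15 / B:20 / X:25] → H (11)
H → [S:4 / A:7 / B:9 / X:18] → S (4)
S → [A:3 / B:5 / X:16] → A (3)
A → [B:8 / X:19] → B (8)
B → [X:21] → X (21)
Return X→D: 24.
Total = 5 + 11 + 4 + 3 + 8 + 21 + 24 = 76.

Total distance 76 miles via the nearest-neighbour route D → V → H → S → A → B → X → D.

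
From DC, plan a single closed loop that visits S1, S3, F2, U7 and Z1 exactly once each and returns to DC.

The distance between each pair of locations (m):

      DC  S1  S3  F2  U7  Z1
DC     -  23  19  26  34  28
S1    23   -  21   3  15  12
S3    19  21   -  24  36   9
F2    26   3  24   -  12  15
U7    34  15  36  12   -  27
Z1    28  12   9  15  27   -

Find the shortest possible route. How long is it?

With 5 stops there are 5!/2 = 60 distinct round trips (a route and its reverse cost the same).
DC - S1 - S3 - F2 - U7 - Z1 - DC: 23+21+24+12+27+28 = 135
DC - S1 - S3 - F2 - Z1 - U7 - DC: 23+21+24+15+27+34 = 144
DC - S1 - S3 - U7 - F2 - Z1 - DC: 23+21+36+12+15+28 = 135
DC - S1 - S3 - U7 - Z1 - F2 - DC: 23+21+36+27+15+26 = 148
DC - S1 - S3 - Z1 - F2 - U7 - DC: 23+21+9+15+12+34 = 114
DC - S1 - S3 - Z1 - U7 - F2 - DC: 23+21+9+27+12+26 = 118
DC - S1 - F2 - S3 - U7 - Z1 - DC: 23+3+24+36+27+28 = 141
DC - S1 - F2 - S3 - Z1 - U7 - DC: 23+3+24+9+27+34 = 120
DC - S1 - F2 - U7 - S3 - Z1 - DC: 23+3+12+36+9+28 = 111
DC - S1 - F2 - U7 - Z1 - S3 - DC: 23+3+12+27+9+19 = 93
DC - S1 - F2 - Z1 - S3 - U7 - DC: 23+3+15+9+36+34 = 120
DC - S1 - F2 - Z1 - U7 - S3 - DC: 23+3+15+27+36+19 = 123
DC - S1 - U7 - S3 - F2 - Z1 - DC: 23+15+36+24+15+28 = 141
DC - S1 - U7 - S3 - Z1 - F2 - DC: 23+15+36+9+15+26 = 124
… (46 more)
DC - S3 - Z1 - S1 - F2 - U7 - DC: 19+9+12+3+12+34 = 89  ← best
The minimum is 89.
One optimal route: DC → S3 → Z1 → S1 → F2 → U7 → DC (or its reverse).

Shortest round trip = 89 m.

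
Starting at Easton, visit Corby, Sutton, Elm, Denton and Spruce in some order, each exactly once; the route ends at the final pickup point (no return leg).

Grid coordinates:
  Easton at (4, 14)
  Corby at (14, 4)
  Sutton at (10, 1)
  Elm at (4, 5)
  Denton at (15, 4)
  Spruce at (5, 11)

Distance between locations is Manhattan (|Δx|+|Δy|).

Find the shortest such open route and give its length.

There are 5! = 120 possible orderings.
Easton→Corby→Sutton→Elm→Denton→Spruce: 20+7+10+12+17 = 66
Easton→Corby→Sutton→Elm→Spruce→Denton: 20+7+10+7+17 = 61
Easton→Corby→Sutton→Denton→Elm→Spruce: 20+7+8+12+7 = 54
Easton→Corby→Sutton→Denton→Spruce→Elm: 20+7+8+17+7 = 59
Easton→Corby→Sutton→Spruce→Elm→Denton: 20+7+15+7+12 = 61
Easton→Corby→Sutton→Spruce→Denton→Elm: 20+7+15+17+12 = 71
Easton→Corby→Elm→Sutton→Denton→Spruce: 20+11+10+8+17 = 66
Easton→Corby→Elm→Sutton→Spruce→Denton: 20+11+10+15+17 = 73
Easton→Corby→Elm→Denton→Sutton→Spruce: 20+11+12+8+15 = 66
Easton→Corby→Elm→Denton→Spruce→Sutton: 20+11+12+17+15 = 75
Easton→Corby→Elm→Spruce→Sutton→Denton: 20+11+7+15+8 = 61
Easton→Corby→Elm→Spruce→Denton→Sutton: 20+11+7+17+8 = 63
Easton→Corby→Denton→Sutton→Elm→Spruce: 20+1+8+10+7 = 46
Easton→Corby→Denton→Sutton→Spruce→Elm: 20+1+8+15+7 = 51
… (106 more)
Easton→Spruce→Elm→Sutton→Corby→Denton: 4+7+10+7+1 = 29  ← best
The minimum is 29.
One shortest path: Easton → Spruce → Elm → Sutton → Corby → Denton.

Shortest open route: 29.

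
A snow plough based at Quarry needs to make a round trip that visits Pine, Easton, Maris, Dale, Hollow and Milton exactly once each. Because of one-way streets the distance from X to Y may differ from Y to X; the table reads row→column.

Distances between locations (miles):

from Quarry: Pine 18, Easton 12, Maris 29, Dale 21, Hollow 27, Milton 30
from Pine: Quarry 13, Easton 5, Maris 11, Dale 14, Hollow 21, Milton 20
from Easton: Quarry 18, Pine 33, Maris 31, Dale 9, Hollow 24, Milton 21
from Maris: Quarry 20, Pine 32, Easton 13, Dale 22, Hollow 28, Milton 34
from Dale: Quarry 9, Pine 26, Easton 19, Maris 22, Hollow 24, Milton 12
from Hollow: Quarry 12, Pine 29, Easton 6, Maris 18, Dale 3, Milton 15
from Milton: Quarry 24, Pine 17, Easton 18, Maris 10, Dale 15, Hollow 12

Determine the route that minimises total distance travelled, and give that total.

87 miles — the shortest possible round trip.

Quarry→Pine→Easton→Maris→Dale→Hollow→Milton→Quarry: 18+5+31+22+24+15+24 = 139
Quarry→Pine→Easton→Maris→Dale→Milton→Hollow→Quarry: 18+5+31+22+12+12+12 = 112
Quarry→Pine→Easton→Maris→Hollow→Dale→Milton→Quarry: 18+5+31+28+3+12+24 = 121
Quarry→Pine→Easton→Maris→Hollow→Milton→Dale→Quarry: 18+5+31+28+15+15+9 = 121
Quarry→Pine→Easton→Maris→Milton→Dale→Hollow→Quarry: 18+5+31+34+15+24+12 = 139
Quarry→Pine→Easton→Maris→Milton→Hollow→Dale→Quarry: 18+5+31+34+12+3+9 = 112
Quarry→Pine→Easton→Dale→Maris→Hollow→Milton→Quarry: 18+5+9+22+28+15+24 = 121
Quarry→Pine→Easton→Dale→Maris→Milton→Hollow→Quarry: 18+5+9+22+34+12+12 = 112
… (712 more)
Quarry→Pine→Maris→Easton→Dale→Milton→Hollow→Quarry: 18+11+13+9+12+12+12 = 87  ← best
The minimum is 87.
One optimal route: Quarry → Pine → Maris → Easton → Dale → Milton → Hollow → Quarry.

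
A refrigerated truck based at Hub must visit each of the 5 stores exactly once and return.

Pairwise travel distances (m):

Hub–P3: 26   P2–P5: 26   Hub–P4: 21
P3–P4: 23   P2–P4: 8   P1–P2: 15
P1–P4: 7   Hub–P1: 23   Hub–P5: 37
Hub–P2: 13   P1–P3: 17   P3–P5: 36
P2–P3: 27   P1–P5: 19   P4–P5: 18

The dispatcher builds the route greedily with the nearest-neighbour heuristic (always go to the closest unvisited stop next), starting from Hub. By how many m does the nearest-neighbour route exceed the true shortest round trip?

Hub: P2=13, P4=21, P1=23, P3=26, P5=37 ⇒ P2
P2: P4=8, P1=15, P5=26, P3=27 ⇒ P4
P4: P1=7, P5=18, P3=23 ⇒ P1
P1: P3=17, P5=19 ⇒ P3
P3: P5=36 ⇒ P5
NN route Hub → P2 → P4 → P1 → P3 → P5 → Hub costs 118.
Optimal: Hub → P2 → P4 → P5 → P1 → P3 → Hub costs 101 (by enumerating all 60 distinct tours).
Excess = 118 − 101 = 17.

Excess over optimum: 17 m.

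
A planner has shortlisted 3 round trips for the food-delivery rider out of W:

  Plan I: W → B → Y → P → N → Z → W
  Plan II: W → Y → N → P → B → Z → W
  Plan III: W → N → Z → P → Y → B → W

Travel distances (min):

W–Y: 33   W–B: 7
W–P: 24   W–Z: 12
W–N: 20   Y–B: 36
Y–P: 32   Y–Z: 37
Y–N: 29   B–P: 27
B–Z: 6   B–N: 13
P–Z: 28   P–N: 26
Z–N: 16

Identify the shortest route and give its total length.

Plan I: 7 + 36 + 32 + 26 + 16 + 12 = 129
Plan II: 33 + 29 + 26 + 27 + 6 + 12 = 133
Plan III: 20 + 16 + 28 + 32 + 36 + 7 = 139

Shortest is Plan I, total 129 min.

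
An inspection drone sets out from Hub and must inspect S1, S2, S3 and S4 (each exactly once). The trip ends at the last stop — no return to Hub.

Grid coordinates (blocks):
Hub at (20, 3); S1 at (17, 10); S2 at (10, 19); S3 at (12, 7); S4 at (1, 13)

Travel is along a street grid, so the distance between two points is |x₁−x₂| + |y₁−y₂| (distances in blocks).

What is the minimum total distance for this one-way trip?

There are 4! = 24 possible orderings.
Hub→S1→S2→S3→S4: 10+16+14+17 = 57
Hub→S1→S2→S4→S3: 10+16+15+17 = 58
Hub→S1→S3→S2→S4: 10+8+14+15 = 47
Hub→S1→S3→S4→S2: 10+8+17+15 = 50
Hub→S1→S4→S2→S3: 10+19+15+14 = 58
Hub→S1→S4→S3→S2: 10+19+17+14 = 60
Hub→S2→S1→S3→S4: 26+16+8+17 = 67
Hub→S2→S1→S4→S3: 26+16+19+17 = 78
Hub→S2→S3→S1→S4: 26+14+8+19 = 67
Hub→S2→S3→S4→S1: 26+14+17+19 = 76
Hub→S2→S4→S1→S3: 26+15+19+8 = 68
Hub→S2→S4→S3→S1: 26+15+17+8 = 66
Hub→S3→S1→S2→S4: 12+8+16+15 = 51
Hub→S3→S1→S4→S2: 12+8+19+15 = 54
… (10 more)
The minimum is 47.
One shortest path: Hub → S1 → S3 → S2 → S4.

Shortest open route: 47 blocks.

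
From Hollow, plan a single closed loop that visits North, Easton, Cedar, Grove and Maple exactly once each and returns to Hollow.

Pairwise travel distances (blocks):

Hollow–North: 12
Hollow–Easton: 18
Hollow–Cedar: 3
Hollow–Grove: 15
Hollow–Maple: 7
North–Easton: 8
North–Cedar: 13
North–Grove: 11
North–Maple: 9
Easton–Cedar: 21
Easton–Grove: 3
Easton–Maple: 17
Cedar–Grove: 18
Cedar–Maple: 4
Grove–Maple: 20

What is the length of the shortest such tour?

With 5 stops there are 5!/2 = 60 distinct round trips (a route and its reverse cost the same).
Hollow-North-Easton-Cedar-Grove-Maple-Hollow: 12+8+21+18+20+7 = 86
Hollow-North-Easton-Cedar-Maple-Grove-Hollow: 12+8+21+4+20+15 = 80
Hollow-North-Easton-Grove-Cedar-Maple-Hollow: 12+8+3+18+4+7 = 52
Hollow-North-Easton-Grove-Maple-Cedar-Hollow: 12+8+3+20+4+3 = 50
Hollow-North-Easton-Maple-Cedar-Grove-Hollow: 12+8+17+4+18+15 = 74
Hollow-North-Easton-Maple-Grove-Cedar-Hollow: 12+8+17+20+18+3 = 78
Hollow-North-Cedar-Easton-Grove-Maple-Hollow: 12+13+21+3+20+7 = 76
Hollow-North-Cedar-Easton-Maple-Grove-Hollow: 12+13+21+17+20+15 = 98
Hollow-North-Cedar-Grove-Easton-Maple-Hollow: 12+13+18+3+17+7 = 70
Hollow-North-Cedar-Grove-Maple-Easton-Hollow: 12+13+18+20+17+18 = 98
Hollow-North-Cedar-Maple-Easton-Grove-Hollow: 12+13+4+17+3+15 = 64
Hollow-North-Cedar-Maple-Grove-Easton-Hollow: 12+13+4+20+3+18 = 70
Hollow-North-Grove-Easton-Cedar-Maple-Hollow: 12+11+3+21+4+7 = 58
Hollow-North-Grove-Easton-Maple-Cedar-Hollow: 12+11+3+17+4+3 = 50
… (46 more)
Hollow-Cedar-Maple-North-Easton-Grove-Hollow: 3+4+9+8+3+15 = 42  ← best
The minimum is 42.
One optimal route: Hollow → Cedar → Maple → North → Easton → Grove → Hollow (or its reverse).

Shortest round trip = 42 blocks.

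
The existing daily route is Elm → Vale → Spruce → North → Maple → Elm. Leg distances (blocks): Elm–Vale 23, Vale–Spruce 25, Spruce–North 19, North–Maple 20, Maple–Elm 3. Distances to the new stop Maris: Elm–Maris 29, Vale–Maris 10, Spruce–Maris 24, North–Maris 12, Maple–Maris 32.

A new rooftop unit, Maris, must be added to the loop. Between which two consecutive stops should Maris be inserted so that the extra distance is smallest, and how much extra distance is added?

Insertion cost between consecutive stops i–j is d(i,Maris) + d(Maris,j) − d(i,j):
  between Elm and Vale: 29 + 10 − 23 = 16
  between Vale and Spruce: 10 + 24 − 25 = 9
  between Spruce and North: 24 + 12 − 19 = 17
  between North and Maple: 12 + 32 − 20 = 24
  between Maple and Elm: 32 + 29 − 3 = 58
Cheapest insertion is between Vale and Spruce, adding 9.
New total = 90 + 9 = 99.

Minimum extra distance: 9 blocks, inserting Maris between Vale and Spruce.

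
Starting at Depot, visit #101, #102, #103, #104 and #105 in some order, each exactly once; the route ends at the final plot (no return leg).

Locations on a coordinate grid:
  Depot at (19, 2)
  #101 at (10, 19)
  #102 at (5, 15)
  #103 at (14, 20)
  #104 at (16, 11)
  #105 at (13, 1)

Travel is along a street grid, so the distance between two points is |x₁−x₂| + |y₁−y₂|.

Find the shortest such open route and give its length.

There are 5! = 120 possible orderings.
Depot → #101 → #102 → #103 → #104 → #105: 26+9+14+11+13 = 73
Depot → #101 → #102 → #103 → #105 → #104: 26+9+14+20+13 = 82
Depot → #101 → #102 → #104 → #103 → #105: 26+9+15+11+20 = 81
Depot → #101 → #102 → #104 → #105 → #103: 26+9+15+13+20 = 83
Depot → #101 → #102 → #105 → #103 → #104: 26+9+22+20+11 = 88
Depot → #101 → #102 → #105 → #104 → #103: 26+9+22+13+11 = 81
Depot → #101 → #103 → #102 → #104 → #105: 26+5+14+15+13 = 73
Depot → #101 → #103 → #102 → #105 → #104: 26+5+14+22+13 = 80
Depot → #101 → #103 → #104 → #102 → #105: 26+5+11+15+22 = 79
Depot → #101 → #103 → #104 → #105 → #102: 26+5+11+13+22 = 77
Depot → #101 → #103 → #105 → #102 → #104: 26+5+20+22+15 = 88
Depot → #101 → #103 → #105 → #104 → #102: 26+5+20+13+15 = 79
Depot → #101 → #104 → #102 → #103 → #105: 26+14+15+14+20 = 89
Depot → #101 → #104 → #102 → #105 → #103: 26+14+15+22+20 = 97
… (106 more)
Depot → #105 → #104 → #103 → #101 → #102: 7+13+11+5+9 = 45  ← best
The minimum is 45.
One shortest path: Depot → #105 → #104 → #103 → #101 → #102.

Minimum one-way distance = 45.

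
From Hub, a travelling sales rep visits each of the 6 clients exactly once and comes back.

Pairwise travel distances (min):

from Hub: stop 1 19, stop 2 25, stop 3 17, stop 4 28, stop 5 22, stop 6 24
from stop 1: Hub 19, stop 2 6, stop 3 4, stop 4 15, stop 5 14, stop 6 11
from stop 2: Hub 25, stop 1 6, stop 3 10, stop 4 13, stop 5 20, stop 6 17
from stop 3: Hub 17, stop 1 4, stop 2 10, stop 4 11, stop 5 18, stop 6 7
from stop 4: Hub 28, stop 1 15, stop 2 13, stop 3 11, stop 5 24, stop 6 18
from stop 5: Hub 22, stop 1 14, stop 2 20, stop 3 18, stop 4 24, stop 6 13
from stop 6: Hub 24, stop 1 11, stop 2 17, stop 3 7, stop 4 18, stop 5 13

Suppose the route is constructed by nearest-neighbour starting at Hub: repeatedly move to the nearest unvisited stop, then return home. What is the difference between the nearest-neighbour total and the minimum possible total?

Hub: stop 3=17, stop 1=19, stop 5=22, stop 6=24, stop 2=25, stop 4=28 ⇒ stop 3
stop 3: stop 1=4, stop 6=7, stop 2=10, stop 4=11, stop 5=18 ⇒ stop 1
stop 1: stop 2=6, stop 6=11, stop 5=14, stop 4=15 ⇒ stop 2
stop 2: stop 4=13, stop 6=17, stop 5=20 ⇒ stop 4
stop 4: stop 6=18, stop 5=24 ⇒ stop 6
stop 6: stop 5=13 ⇒ stop 5
NN route Hub → stop 3 → stop 1 → stop 2 → stop 4 → stop 6 → stop 5 → Hub costs 93.
Optimal: Hub → stop 1 → stop 2 → stop 4 → stop 3 → stop 6 → stop 5 → Hub costs 91 (by enumerating all 360 distinct tours).
Excess = 93 − 91 = 2.

Excess over optimum: 2 min.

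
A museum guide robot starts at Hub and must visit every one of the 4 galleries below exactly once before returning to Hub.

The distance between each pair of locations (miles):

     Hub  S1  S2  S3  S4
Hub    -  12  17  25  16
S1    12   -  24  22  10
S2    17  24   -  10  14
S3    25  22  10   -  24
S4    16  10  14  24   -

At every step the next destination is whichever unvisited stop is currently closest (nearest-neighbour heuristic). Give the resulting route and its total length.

From Hub: distances to unvisited — S1=12, S4=16, S2=17, S3=25. Nearest is S1 (12).
From S1: distances to unvisited — S4=10, S3=22, S2=24. Nearest is S4 (10).
From S4: distances to unvisited — S2=14, S3=24. Nearest is S2 (14).
From S2: distances to unvisited — S3=10. Nearest is S3 (10).
Return S3→Hub: 25.
Total = 12 + 10 + 14 + 10 + 25 = 71.

71 miles along Hub → S1 → S4 → S2 → S3 → Hub.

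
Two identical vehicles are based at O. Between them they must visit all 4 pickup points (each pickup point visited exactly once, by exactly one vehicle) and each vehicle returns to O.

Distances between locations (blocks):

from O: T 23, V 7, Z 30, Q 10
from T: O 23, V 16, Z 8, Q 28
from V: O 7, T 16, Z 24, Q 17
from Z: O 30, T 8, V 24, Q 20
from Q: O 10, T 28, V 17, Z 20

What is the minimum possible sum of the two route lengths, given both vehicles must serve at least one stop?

Try each way of splitting the stops between the two vehicles (each non-empty) and, for each split, find the best tour for each vehicle:
  {T} + {V, Z, Q}: 46 + 61 = 107
  {V} + {T, Z, Q}: 14 + 61 = 75
  {T, V} + {Z, Q}: 46 + 60 = 106
  {Z} + {T, V, Q}: 60 + 61 = 121
  {T, Z} + {V, Q}: 61 + 34 = 95
  {V, Z} + {T, Q}: 61 + 61 = 122
  … (7 splits in total)
Best: vehicle 1 O → V → O = 14; vehicle 2 O → T → Z → Q → O = 61; combined 75.

Minimum combined distance: 75 blocks.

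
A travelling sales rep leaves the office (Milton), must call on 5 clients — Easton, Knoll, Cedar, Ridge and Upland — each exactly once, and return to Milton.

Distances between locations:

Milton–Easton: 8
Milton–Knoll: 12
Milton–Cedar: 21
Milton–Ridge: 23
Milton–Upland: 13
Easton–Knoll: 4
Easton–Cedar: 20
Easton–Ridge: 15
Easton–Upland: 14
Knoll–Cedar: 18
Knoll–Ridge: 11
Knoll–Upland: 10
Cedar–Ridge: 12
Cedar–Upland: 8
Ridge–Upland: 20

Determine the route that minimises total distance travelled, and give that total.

Minimum total distance: 56.

There are 60 distinct closed tours to check (reversals are equivalent).
Milton → Easton → Knoll → Cedar → Ridge → Upland → Milton: 8+4+18+12+20+13 = 75
Milton → Easton → Knoll → Cedar → Upland → Ridge → Milton: 8+4+18+8+20+23 = 81
Milton → Easton → Knoll → Ridge → Cedar → Upland → Milton: 8+4+11+12+8+13 = 56
Milton → Easton → Knoll → Ridge → Upland → Cedar → Milton: 8+4+11+20+8+21 = 72
Milton → Easton → Knoll → Upland → Cedar → Ridge → Milton: 8+4+10+8+12+23 = 65
Milton → Easton → Knoll → Upland → Ridge → Cedar → Milton: 8+4+10+20+12+21 = 75
Milton → Easton → Cedar → Knoll → Ridge → Upland → Milton: 8+20+18+11+20+13 = 90
Milton → Easton → Cedar → Knoll → Upland → Ridge → Milton: 8+20+18+10+20+23 = 99
Milton → Easton → Cedar → Ridge → Knoll → Upland → Milton: 8+20+12+11+10+13 = 74
Milton → Easton → Cedar → Ridge → Upland → Knoll → Milton: 8+20+12+20+10+12 = 82
Milton → Easton → Cedar → Upland → Knoll → Ridge → Milton: 8+20+8+10+11+23 = 80
Milton → Easton → Cedar → Upland → Ridge → Knoll → Milton: 8+20+8+20+11+12 = 79
Milton → Easton → Ridge → Knoll → Cedar → Upland → Milton: 8+15+11+18+8+13 = 73
Milton → Easton → Ridge → Knoll → Upland → Cedar → Milton: 8+15+11+10+8+21 = 73
… (46 more)
The minimum is 56.
One optimal route: Milton → Easton → Knoll → Ridge → Cedar → Upland → Milton (or its reverse).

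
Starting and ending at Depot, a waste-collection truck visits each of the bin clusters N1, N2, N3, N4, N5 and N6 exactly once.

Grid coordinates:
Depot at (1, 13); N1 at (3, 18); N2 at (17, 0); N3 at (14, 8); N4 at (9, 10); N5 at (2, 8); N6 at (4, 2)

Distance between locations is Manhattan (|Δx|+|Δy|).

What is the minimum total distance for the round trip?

Shortest round trip = 68.

Depot → N1 → N2 → N3 → N4 → N5 → N6 → Depot: 7+32+11+7+9+8+14 = 88
Depot → N1 → N2 → N3 → N4 → N6 → N5 → Depot: 7+32+11+7+13+8+6 = 84
Depot → N1 → N2 → N3 → N5 → N4 → N6 → Depot: 7+32+11+12+9+13+14 = 98
Depot → N1 → N2 → N3 → N5 → N6 → N4 → Depot: 7+32+11+12+8+13+11 = 94
Depot → N1 → N2 → N3 → N6 → N4 → N5 → Depot: 7+32+11+16+13+9+6 = 94
Depot → N1 → N2 → N3 → N6 → N5 → N4 → Depot: 7+32+11+16+8+9+11 = 94
Depot → N1 → N2 → N4 → N3 → N5 → N6 → Depot: 7+32+18+7+12+8+14 = 98
Depot → N1 → N2 → N4 → N3 → N6 → N5 → Depot: 7+32+18+7+16+8+6 = 94
… (352 more)
Depot → N1 → N4 → N3 → N2 → N6 → N5 → Depot: 7+14+7+11+15+8+6 = 68  ← best
The minimum is 68.
One optimal route: Depot → N1 → N4 → N3 → N2 → N6 → N5 → Depot (or its reverse).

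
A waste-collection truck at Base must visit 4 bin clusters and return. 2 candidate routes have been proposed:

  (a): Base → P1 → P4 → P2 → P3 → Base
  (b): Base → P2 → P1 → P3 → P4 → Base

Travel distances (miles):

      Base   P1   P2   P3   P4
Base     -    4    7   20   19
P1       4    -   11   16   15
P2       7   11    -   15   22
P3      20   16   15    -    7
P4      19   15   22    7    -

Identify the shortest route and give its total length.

(a): 4 + 15 + 22 + 15 + 20 = 76
(b): 7 + 11 + 16 + 7 + 19 = 60

60 miles — (b) is the shortest.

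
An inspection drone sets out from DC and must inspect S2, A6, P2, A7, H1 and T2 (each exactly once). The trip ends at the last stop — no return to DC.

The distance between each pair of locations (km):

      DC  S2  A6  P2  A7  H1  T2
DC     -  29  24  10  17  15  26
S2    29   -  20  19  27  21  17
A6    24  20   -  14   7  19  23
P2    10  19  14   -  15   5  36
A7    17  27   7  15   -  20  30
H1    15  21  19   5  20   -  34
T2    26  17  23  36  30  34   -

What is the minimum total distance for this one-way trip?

79 km — the minimum one-way total.

There are 6! = 720 possible orderings.
DC - S2 - A6 - P2 - A7 - H1 - T2: 29+20+14+15+20+34 = 132
DC - S2 - A6 - P2 - A7 - T2 - H1: 29+20+14+15+30+34 = 142
DC - S2 - A6 - P2 - H1 - A7 - T2: 29+20+14+5+20+30 = 118
DC - S2 - A6 - P2 - H1 - T2 - A7: 29+20+14+5+34+30 = 132
DC - S2 - A6 - P2 - T2 - A7 - H1: 29+20+14+36+30+20 = 149
DC - S2 - A6 - P2 - T2 - H1 - A7: 29+20+14+36+34+20 = 153
DC - S2 - A6 - A7 - P2 - H1 - T2: 29+20+7+15+5+34 = 110
DC - S2 - A6 - A7 - P2 - T2 - H1: 29+20+7+15+36+34 = 141
… (712 more)
DC - P2 - H1 - A7 - A6 - S2 - T2: 10+5+20+7+20+17 = 79  ← best
The minimum is 79.
One shortest path: DC → P2 → H1 → A7 → A6 → S2 → T2.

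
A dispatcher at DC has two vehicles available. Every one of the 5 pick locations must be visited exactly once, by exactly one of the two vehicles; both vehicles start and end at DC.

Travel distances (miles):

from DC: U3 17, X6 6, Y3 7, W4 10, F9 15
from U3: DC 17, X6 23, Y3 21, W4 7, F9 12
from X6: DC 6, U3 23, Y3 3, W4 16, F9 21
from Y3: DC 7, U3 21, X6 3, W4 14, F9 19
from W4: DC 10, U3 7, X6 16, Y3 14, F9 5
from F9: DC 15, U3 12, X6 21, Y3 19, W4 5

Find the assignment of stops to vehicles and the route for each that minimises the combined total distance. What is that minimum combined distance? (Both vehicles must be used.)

Try each way of splitting the stops between the two vehicles (each non-empty) and, for each split, find the best tour for each vehicle:
  {U3} + {X6, Y3, W4, F9}: 34 + 43 = 77
  {X6} + {U3, Y3, W4, F9}: 12 + 55 = 67
  {U3, X6} + {Y3, W4, F9}: 46 + 41 = 87
  {Y3} + {U3, X6, W4, F9}: 14 + 56 = 70
  {U3, Y3} + {X6, W4, F9}: 45 + 42 = 87
  {X6, Y3} + {U3, W4, F9}: 16 + 44 = 60
  … (15 splits in total)
Best: vehicle 1 DC → X6 → Y3 → DC = 16; vehicle 2 DC → U3 → W4 → F9 → DC = 44; combined 60.

60 miles — the smallest possible combined total.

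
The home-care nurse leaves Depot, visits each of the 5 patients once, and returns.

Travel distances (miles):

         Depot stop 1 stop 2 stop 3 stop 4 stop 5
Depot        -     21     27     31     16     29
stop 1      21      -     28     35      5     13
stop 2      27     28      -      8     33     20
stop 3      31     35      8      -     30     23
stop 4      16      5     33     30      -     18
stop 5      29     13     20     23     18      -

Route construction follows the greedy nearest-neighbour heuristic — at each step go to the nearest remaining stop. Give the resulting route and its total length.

At Depot the remaining stops are stop 4 16, stop 1 21, stop 2 27, stop 5 29, stop 3 31; go to stop 4.
At stop 4 the remaining stops are stop 1 5, stop 5 18, stop 3 30, stop 2 33; go to stop 1.
At stop 1 the remaining stops are stop 5 13, stop 2 28, stop 3 35; go to stop 5.
At stop 5 the remaining stops are stop 2 20, stop 3 23; go to stop 2.
At stop 2 the remaining stops are stop 3 8; go to stop 3.
Return stop 3→Depot: 31.
Total = 16 + 5 + 13 + 20 + 8 + 31 = 93.

Nearest-neighbour total = 93 miles; route Depot → stop 4 → stop 1 → stop 5 → stop 2 → stop 3 → Depot.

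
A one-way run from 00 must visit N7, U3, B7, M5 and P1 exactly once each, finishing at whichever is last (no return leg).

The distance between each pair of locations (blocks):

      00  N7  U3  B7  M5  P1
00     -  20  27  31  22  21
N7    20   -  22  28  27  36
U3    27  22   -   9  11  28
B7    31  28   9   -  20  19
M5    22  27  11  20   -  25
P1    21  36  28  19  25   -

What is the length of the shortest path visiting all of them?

86 blocks — the minimum one-way total.

There are 5! = 120 possible orderings.
00→N7→U3→B7→M5→P1: 20+22+9+20+25 = 96
00→N7→U3→B7→P1→M5: 20+22+9+19+25 = 95
00→N7→U3→M5→B7→P1: 20+22+11+20+19 = 92
00→N7→U3→M5→P1→B7: 20+22+11+25+19 = 97
00→N7→U3→P1→B7→M5: 20+22+28+19+20 = 109
00→N7→U3→P1→M5→B7: 20+22+28+25+20 = 115
00→N7→B7→U3→M5→P1: 20+28+9+11+25 = 93
00→N7→B7→U3→P1→M5: 20+28+9+28+25 = 110
00→N7→B7→M5→U3→P1: 20+28+20+11+28 = 107
00→N7→B7→M5→P1→U3: 20+28+20+25+28 = 121
00→N7→B7→P1→U3→M5: 20+28+19+28+11 = 106
00→N7→B7→P1→M5→U3: 20+28+19+25+11 = 103
00→N7→M5→U3→B7→P1: 20+27+11+9+19 = 86
00→N7→M5→U3→P1→B7: 20+27+11+28+19 = 105
… (106 more)
The minimum is 86.
One shortest path: 00 → N7 → M5 → U3 → B7 → P1.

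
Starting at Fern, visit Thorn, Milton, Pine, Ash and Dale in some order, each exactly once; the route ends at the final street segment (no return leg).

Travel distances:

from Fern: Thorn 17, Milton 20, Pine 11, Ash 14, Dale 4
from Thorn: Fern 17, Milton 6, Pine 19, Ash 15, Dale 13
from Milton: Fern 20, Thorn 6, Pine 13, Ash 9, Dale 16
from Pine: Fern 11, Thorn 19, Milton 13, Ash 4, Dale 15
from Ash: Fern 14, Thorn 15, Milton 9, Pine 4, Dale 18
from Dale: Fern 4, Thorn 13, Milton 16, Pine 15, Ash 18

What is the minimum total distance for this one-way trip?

Shortest open route: 36.

There are 5! = 120 possible orderings.
Fern→Thorn→Milton→Pine→Ash→Dale: 17+6+13+4+18 = 58
Fern→Thorn→Milton→Pine→Dale→Ash: 17+6+13+15+18 = 69
Fern→Thorn→Milton→Ash→Pine→Dale: 17+6+9+4+15 = 51
Fern→Thorn→Milton→Ash→Dale→Pine: 17+6+9+18+15 = 65
Fern→Thorn→Milton→Dale→Pine→Ash: 17+6+16+15+4 = 58
Fern→Thorn→Milton→Dale→Ash→Pine: 17+6+16+18+4 = 61
Fern→Thorn→Pine→Milton→Ash→Dale: 17+19+13+9+18 = 76
Fern→Thorn→Pine→Milton→Dale→Ash: 17+19+13+16+18 = 83
Fern→Thorn→Pine→Ash→Milton→Dale: 17+19+4+9+16 = 65
Fern→Thorn→Pine→Ash→Dale→Milton: 17+19+4+18+16 = 74
Fern→Thorn→Pine→Dale→Milton→Ash: 17+19+15+16+9 = 76
Fern→Thorn→Pine→Dale→Ash→Milton: 17+19+15+18+9 = 78
Fern→Thorn→Ash→Milton→Pine→Dale: 17+15+9+13+15 = 69
Fern→Thorn→Ash→Milton→Dale→Pine: 17+15+9+16+15 = 72
… (106 more)
Fern→Dale→Thorn→Milton→Ash→Pine: 4+13+6+9+4 = 36  ← best
The minimum is 36.
One shortest path: Fern → Dale → Thorn → Milton → Ash → Pine.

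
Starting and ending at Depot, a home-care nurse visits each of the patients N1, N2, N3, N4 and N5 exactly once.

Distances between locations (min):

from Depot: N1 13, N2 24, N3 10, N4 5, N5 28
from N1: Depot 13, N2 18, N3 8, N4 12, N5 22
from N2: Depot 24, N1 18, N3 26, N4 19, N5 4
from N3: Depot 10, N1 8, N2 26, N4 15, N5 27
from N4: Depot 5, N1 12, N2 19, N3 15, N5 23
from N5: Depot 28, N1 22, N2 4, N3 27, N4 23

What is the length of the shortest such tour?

There are 60 distinct closed tours to check (reversals are equivalent).
Depot-N1-N2-N3-N4-N5-Depot: 13+18+26+15+23+28 = 123
Depot-N1-N2-N3-N5-N4-Depot: 13+18+26+27+23+5 = 112
Depot-N1-N2-N4-N3-N5-Depot: 13+18+19+15+27+28 = 120
Depot-N1-N2-N4-N5-N3-Depot: 13+18+19+23+27+10 = 110
Depot-N1-N2-N5-N3-N4-Depot: 13+18+4+27+15+5 = 82
Depot-N1-N2-N5-N4-N3-Depot: 13+18+4+23+15+10 = 83
Depot-N1-N3-N2-N4-N5-Depot: 13+8+26+19+23+28 = 117
Depot-N1-N3-N2-N5-N4-Depot: 13+8+26+4+23+5 = 79
Depot-N1-N3-N4-N2-N5-Depot: 13+8+15+19+4+28 = 87
Depot-N1-N3-N4-N5-N2-Depot: 13+8+15+23+4+24 = 87
Depot-N1-N3-N5-N2-N4-Depot: 13+8+27+4+19+5 = 76
Depot-N1-N3-N5-N4-N2-Depot: 13+8+27+23+19+24 = 114
Depot-N1-N4-N2-N3-N5-Depot: 13+12+19+26+27+28 = 125
Depot-N1-N4-N2-N5-N3-Depot: 13+12+19+4+27+10 = 85
… (46 more)
Depot-N3-N1-N2-N5-N4-Depot: 10+8+18+4+23+5 = 68  ← best
The minimum is 68.
One optimal route: Depot → N3 → N1 → N2 → N5 → N4 → Depot (or its reverse).

Shortest round trip = 68 min.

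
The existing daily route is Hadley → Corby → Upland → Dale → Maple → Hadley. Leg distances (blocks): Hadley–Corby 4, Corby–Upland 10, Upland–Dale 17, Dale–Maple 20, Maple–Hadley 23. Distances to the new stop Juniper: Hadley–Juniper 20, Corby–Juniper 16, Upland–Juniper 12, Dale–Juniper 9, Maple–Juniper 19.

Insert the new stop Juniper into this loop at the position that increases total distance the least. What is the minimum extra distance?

Adding 4 blocks by placing Juniper on the Upland–Dale leg.

Insertion cost between consecutive stops i–j is d(i,Juniper) + d(Juniper,j) − d(i,j):
  between Hadley and Corby: 20 + 16 − 4 = 32
  between Corby and Upland: 16 + 12 − 10 = 18
  between Upland and Dale: 12 + 9 − 17 = 4
  between Dale and Maple: 9 + 19 − 20 = 8
  between Maple and Hadley: 19 + 20 − 23 = 16
Cheapest insertion is between Upland and Dale, adding 4.
New total = 74 + 4 = 78.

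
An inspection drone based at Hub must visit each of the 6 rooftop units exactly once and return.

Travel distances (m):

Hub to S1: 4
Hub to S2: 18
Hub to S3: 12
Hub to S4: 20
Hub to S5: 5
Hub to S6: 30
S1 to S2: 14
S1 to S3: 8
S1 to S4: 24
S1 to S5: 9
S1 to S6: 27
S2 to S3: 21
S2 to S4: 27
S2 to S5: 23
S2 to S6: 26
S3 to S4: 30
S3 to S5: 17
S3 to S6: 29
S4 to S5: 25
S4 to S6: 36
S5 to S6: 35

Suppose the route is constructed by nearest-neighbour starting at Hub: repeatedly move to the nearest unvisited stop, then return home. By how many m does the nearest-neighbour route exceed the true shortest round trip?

From Hub: S1=4, S5=5, S3=12, S2=18, S4=20, S6=30 → choose S1 (4).
From S1: S3=8, S5=9, S2=14, S4=24, S6=27 → choose S3 (8).
From S3: S5=17, S2=21, S6=29, S4=30 → choose S5 (17).
From S5: S2=23, S4=25, S6=35 → choose S2 (23).
From S2: S6=26, S4=27 → choose S6 (26).
From S6: S4=36 → choose S4 (36).
NN route Hub → S1 → S3 → S5 → S2 → S6 → S4 → Hub costs 134.
Optimal: Hub → S1 → S3 → S6 → S2 → S4 → S5 → Hub costs 124 (by enumerating all 360 distinct tours).
Excess = 134 − 124 = 10.

Excess over optimum: 10 m.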